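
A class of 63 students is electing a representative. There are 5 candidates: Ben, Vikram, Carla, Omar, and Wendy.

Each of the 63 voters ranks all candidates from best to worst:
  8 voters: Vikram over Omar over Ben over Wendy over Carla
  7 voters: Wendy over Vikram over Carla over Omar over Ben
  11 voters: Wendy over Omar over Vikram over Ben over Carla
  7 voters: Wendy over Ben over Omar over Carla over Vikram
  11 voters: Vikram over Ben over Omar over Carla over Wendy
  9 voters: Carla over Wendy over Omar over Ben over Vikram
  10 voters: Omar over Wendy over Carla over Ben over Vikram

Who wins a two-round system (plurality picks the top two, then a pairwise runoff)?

Round 1 first-place votes: Ben 0, Vikram 19, Carla 9, Omar 10, Wendy 25. Wendy and Vikram advance.
Runoff: Wendy is ranked above Vikram on 44 ballots, Vikram above Wendy on 19.

Wendy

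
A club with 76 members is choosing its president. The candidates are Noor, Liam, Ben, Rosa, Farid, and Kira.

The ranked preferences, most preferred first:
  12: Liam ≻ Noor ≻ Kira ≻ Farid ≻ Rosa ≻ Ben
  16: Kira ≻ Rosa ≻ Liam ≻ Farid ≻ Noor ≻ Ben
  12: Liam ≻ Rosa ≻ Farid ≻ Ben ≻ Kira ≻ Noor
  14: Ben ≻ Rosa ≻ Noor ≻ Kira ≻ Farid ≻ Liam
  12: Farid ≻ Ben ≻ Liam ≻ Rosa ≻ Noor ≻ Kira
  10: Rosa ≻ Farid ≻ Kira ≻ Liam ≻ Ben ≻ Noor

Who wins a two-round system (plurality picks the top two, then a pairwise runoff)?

Round 1 first-place votes: Noor 0, Liam 24, Ben 14, Rosa 10, Farid 12, Kira 16. Liam and Kira advance.
Runoff: Liam is ranked above Kira on 36 ballots, Kira above Liam on 40.

Kira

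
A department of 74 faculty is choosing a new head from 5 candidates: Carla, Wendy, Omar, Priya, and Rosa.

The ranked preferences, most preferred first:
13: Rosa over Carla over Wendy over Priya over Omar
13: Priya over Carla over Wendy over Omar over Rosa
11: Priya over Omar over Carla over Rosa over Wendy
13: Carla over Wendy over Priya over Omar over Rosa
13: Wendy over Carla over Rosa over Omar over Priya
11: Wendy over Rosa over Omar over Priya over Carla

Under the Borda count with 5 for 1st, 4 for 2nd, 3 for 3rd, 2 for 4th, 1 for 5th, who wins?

Carla

Carla: 13×4 + 13×4 + 11×3 + 13×5 + 13×4 + 11×1 = 265
Wendy: 13×3 + 13×3 + 11×1 + 13×4 + 13×5 + 11×5 = 261
Omar: 13×1 + 13×2 + 11×4 + 13×2 + 13×2 + 11×3 = 168
Priya: 13×2 + 13×5 + 11×5 + 13×3 + 13×1 + 11×2 = 220
Rosa: 13×5 + 13×1 + 11×2 + 13×1 + 13×3 + 11×4 = 196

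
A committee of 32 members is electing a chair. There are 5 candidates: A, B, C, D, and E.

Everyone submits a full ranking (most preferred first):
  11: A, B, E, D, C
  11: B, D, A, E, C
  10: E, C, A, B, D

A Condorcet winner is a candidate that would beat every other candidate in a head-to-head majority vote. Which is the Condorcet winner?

A

A vs B: 21–11
A vs C: 22–10
A vs D: 21–11
A vs E: 22–10
A beats every other candidate.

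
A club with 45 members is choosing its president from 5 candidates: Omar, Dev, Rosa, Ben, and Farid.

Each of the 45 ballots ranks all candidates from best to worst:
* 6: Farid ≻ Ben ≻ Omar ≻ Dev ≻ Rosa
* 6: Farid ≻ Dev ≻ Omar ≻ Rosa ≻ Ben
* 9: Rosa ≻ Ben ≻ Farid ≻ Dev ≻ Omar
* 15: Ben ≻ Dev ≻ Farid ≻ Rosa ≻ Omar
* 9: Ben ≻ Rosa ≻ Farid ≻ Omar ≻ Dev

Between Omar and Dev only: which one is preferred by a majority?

Omar is ranked above Dev on 15 ballots; Dev above Omar on 30.

Dev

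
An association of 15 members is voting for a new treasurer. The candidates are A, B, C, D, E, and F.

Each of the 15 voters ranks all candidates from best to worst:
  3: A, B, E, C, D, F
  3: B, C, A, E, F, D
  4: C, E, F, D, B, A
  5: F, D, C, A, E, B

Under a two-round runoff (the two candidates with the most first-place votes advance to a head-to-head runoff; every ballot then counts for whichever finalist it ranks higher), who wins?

Round 1 first-place votes: A 3, B 3, C 4, D 0, E 0, F 5. F and C advance.
Runoff: F is ranked above C on 5 ballots, C above F on 10.

C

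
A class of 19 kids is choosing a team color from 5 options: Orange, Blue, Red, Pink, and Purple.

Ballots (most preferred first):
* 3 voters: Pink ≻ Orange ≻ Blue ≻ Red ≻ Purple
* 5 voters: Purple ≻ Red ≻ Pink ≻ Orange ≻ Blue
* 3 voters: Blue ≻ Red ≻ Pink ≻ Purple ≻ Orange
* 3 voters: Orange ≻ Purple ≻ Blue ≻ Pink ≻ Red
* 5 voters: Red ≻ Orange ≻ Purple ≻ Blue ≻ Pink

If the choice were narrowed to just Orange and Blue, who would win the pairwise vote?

Orange

Orange is ranked above Blue on 16 ballots; Blue above Orange on 3.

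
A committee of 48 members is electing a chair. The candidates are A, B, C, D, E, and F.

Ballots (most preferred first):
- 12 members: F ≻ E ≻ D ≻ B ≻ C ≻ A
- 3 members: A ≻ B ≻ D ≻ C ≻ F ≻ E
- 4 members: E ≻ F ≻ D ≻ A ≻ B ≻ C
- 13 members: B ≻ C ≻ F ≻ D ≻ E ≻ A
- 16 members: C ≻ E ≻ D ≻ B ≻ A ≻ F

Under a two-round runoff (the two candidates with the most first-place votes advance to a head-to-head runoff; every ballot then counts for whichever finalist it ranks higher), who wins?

B

Round 1 first-place votes: A 3, B 13, C 16, D 0, E 4, F 12. C and B advance.
Runoff: C is ranked above B on 16 ballots, B above C on 32.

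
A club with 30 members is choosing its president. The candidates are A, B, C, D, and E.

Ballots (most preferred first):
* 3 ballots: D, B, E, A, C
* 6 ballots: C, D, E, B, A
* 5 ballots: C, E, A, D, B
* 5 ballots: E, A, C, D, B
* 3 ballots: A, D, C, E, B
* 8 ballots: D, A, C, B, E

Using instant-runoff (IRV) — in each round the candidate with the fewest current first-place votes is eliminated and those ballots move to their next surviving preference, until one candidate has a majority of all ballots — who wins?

Round 1: A 3, B 0, C 11, D 11, E 5. B eliminated.
Round 2: A 3, C 11, D 11, E 5. A eliminated.
Round 3: C 11, D 14, E 5. E eliminated.
Round 4: C 16, D 14. C has a majority (≥16).

C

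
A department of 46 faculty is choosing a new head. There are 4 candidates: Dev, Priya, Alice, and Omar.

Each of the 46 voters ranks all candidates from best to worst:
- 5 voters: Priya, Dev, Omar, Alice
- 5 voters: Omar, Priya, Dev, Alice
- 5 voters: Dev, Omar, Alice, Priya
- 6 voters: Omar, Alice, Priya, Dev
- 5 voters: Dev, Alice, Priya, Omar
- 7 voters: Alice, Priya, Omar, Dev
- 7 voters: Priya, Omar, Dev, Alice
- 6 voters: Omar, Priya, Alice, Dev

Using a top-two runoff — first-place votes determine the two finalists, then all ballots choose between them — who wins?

Round 1 first-place votes: Dev 10, Priya 12, Alice 7, Omar 17. Omar and Priya advance.
Runoff: Omar is ranked above Priya on 22 ballots, Priya above Omar on 24.

Priya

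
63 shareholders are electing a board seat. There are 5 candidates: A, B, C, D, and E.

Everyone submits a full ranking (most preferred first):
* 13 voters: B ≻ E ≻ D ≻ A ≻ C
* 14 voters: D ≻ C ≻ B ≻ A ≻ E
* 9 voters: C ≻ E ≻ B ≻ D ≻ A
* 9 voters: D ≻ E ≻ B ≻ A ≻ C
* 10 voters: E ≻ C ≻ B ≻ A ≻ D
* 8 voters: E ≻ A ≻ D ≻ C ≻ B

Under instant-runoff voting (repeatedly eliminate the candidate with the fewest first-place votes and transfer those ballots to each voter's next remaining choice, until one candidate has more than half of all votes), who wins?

Round 1: A 0, B 13, C 9, D 23, E 18. A eliminated.
Round 2: B 13, C 9, D 23, E 18. C eliminated.
Round 3: B 13, D 23, E 27. B eliminated.
Round 4: D 23, E 40. E has a majority (≥32).

E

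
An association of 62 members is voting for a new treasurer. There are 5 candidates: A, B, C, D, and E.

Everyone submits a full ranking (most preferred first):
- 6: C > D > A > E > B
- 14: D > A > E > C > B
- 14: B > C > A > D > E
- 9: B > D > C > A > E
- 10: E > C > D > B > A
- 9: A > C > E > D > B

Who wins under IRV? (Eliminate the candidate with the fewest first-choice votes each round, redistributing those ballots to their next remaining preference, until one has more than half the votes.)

D

Round 1: A 9, B 23, C 6, D 14, E 10. C eliminated.
Round 2: A 9, B 23, D 20, E 10. A eliminated.
Round 3: B 23, D 20, E 19. E eliminated.
Round 4: B 23, D 39. D has a majority (≥32).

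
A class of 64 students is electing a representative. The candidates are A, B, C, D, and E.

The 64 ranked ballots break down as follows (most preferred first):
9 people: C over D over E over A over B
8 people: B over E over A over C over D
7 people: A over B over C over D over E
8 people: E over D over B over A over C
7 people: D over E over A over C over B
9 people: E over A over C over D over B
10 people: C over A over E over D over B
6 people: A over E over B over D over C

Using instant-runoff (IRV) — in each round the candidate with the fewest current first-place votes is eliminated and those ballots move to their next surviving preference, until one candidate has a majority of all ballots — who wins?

Round 1: A 13, B 8, C 19, D 7, E 17. D eliminated.
Round 2: A 13, B 8, C 19, E 24. B eliminated.
Round 3: A 13, C 19, E 32. A eliminated.
Round 4: C 26, E 38. E has a majority (≥33).

E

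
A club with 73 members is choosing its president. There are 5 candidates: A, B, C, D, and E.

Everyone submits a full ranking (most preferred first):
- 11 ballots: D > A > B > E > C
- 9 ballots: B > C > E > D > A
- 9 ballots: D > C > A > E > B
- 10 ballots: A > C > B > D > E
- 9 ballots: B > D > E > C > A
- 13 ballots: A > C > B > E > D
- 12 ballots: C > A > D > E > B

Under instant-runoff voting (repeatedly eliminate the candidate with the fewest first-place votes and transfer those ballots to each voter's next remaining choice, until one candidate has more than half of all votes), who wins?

Round 1: A 23, B 18, C 12, D 20, E 0. E eliminated.
Round 2: A 23, B 18, C 12, D 20. C eliminated.
Round 3: A 35, B 18, D 20. B eliminated.
Round 4: A 35, D 38. D has a majority (≥37).

D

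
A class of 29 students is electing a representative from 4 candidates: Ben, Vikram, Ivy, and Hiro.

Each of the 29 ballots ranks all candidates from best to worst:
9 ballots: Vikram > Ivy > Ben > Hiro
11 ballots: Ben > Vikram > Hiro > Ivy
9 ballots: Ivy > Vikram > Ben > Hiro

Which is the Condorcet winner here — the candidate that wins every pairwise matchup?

Vikram vs Ben: 18–11
Vikram vs Ivy: 20–9
Vikram vs Hiro: 29–0
Vikram beats every other candidate.

Vikram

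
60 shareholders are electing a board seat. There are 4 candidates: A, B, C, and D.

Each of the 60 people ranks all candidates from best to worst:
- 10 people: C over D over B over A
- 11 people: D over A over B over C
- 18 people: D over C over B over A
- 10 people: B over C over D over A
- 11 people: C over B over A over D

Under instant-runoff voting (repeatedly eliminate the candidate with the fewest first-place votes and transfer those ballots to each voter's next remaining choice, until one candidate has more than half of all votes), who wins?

Round 1: A 0, B 10, C 21, D 29. A eliminated.
Round 2: B 10, C 21, D 29. B eliminated.
Round 3: C 31, D 29. C has a majority (≥31).

C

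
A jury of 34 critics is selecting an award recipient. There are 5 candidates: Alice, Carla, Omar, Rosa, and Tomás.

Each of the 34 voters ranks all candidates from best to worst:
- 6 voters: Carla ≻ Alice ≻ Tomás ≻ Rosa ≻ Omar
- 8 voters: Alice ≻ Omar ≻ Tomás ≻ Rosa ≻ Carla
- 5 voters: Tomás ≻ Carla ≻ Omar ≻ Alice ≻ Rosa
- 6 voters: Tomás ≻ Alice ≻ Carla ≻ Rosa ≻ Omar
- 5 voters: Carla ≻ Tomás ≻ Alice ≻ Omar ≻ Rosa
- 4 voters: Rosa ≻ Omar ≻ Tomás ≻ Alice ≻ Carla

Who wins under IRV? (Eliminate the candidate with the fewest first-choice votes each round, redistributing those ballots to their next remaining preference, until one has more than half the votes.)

Round 1: Alice 8, Carla 11, Omar 0, Rosa 4, Tomás 11. Omar eliminated.
Round 2: Alice 8, Carla 11, Rosa 4, Tomás 11. Rosa eliminated.
Round 3: Alice 8, Carla 11, Tomás 15. Alice eliminated.
Round 4: Carla 11, Tomás 23. Tomás has a majority (≥18).

Tomás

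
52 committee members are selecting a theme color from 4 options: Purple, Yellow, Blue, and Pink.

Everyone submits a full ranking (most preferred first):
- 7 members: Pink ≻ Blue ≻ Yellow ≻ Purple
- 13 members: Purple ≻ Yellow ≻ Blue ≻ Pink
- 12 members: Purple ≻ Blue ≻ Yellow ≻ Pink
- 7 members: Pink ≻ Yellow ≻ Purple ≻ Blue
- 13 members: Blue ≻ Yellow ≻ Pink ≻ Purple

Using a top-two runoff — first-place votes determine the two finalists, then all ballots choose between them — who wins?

Round 1 first-place votes: Purple 25, Yellow 0, Blue 13, Pink 14. Purple and Pink advance.
Runoff: Purple is ranked above Pink on 25 ballots, Pink above Purple on 27.

Pink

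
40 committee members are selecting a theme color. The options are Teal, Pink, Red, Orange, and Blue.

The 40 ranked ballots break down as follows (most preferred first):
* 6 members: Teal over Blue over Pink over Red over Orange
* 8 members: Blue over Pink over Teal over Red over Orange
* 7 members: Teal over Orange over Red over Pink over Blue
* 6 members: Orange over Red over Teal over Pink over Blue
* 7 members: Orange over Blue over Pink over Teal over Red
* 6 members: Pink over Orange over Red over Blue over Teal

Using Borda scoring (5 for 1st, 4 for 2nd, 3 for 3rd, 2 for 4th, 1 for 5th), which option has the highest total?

Teal: 6×5 + 8×3 + 7×5 + 6×3 + 7×2 + 6×1 = 127
Pink: 6×3 + 8×4 + 7×2 + 6×2 + 7×3 + 6×5 = 127
Red: 6×2 + 8×2 + 7×3 + 6×4 + 7×1 + 6×3 = 98
Orange: 6×1 + 8×1 + 7×4 + 6×5 + 7×5 + 6×4 = 131
Blue: 6×4 + 8×5 + 7×1 + 6×1 + 7×4 + 6×2 = 117

Orange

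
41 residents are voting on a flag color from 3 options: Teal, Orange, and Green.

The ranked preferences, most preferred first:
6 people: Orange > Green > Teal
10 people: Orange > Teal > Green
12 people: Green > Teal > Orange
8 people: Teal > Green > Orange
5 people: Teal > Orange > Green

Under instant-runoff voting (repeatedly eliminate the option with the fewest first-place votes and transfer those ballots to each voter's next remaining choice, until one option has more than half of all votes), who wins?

Round 1: Teal 13, Orange 16, Green 12. Green eliminated.
Round 2: Teal 25, Orange 16. Teal has a majority (≥21).

Teal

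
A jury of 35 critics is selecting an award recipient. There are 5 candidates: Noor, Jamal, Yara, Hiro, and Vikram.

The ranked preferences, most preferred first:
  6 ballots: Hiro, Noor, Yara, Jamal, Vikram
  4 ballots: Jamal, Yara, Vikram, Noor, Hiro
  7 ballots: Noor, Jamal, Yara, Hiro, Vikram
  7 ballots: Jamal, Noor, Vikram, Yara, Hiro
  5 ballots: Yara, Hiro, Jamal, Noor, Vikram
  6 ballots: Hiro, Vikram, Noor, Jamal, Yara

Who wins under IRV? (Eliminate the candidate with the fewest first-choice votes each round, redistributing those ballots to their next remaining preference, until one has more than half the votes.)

Round 1: Noor 7, Jamal 11, Yara 5, Hiro 12, Vikram 0. Vikram eliminated.
Round 2: Noor 7, Jamal 11, Yara 5, Hiro 12. Yara eliminated.
Round 3: Noor 7, Jamal 11, Hiro 17. Noor eliminated.
Round 4: Jamal 18, Hiro 17. Jamal has a majority (≥18).

Jamal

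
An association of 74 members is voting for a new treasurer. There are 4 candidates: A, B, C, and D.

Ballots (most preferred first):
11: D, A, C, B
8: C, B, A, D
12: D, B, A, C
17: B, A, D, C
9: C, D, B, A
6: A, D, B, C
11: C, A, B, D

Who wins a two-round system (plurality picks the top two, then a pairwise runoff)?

D

Round 1 first-place votes: A 6, B 17, C 28, D 23. C and D advance.
Runoff: C is ranked above D on 28 ballots, D above C on 46.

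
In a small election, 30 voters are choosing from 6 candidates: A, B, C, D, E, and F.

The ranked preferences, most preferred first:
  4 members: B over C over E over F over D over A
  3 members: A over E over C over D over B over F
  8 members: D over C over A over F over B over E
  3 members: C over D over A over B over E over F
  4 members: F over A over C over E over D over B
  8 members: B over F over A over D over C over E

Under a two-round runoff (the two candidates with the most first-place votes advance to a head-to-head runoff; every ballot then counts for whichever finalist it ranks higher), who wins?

Round 1 first-place votes: A 3, B 12, C 3, D 8, E 0, F 4. B and D advance.
Runoff: B is ranked above D on 12 ballots, D above B on 18.

D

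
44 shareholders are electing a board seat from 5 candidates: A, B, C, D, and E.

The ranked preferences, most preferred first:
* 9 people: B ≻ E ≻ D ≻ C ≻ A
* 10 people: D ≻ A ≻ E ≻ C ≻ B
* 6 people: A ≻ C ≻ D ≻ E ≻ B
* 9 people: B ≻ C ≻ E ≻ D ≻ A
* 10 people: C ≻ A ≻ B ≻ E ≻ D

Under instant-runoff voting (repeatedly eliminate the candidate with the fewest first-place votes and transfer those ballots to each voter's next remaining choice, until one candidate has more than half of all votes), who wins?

C

Round 1: A 6, B 18, C 10, D 10, E 0. E eliminated.
Round 2: A 6, B 18, C 10, D 10. A eliminated.
Round 3: B 18, C 16, D 10. D eliminated.
Round 4: B 18, C 26. C has a majority (≥23).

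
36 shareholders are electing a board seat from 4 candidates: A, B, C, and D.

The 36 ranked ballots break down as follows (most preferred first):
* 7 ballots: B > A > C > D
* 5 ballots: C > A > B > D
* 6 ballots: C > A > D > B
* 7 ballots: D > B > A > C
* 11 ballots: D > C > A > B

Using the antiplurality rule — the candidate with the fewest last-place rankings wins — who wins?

Last-place votes: A 0, B 17, C 7, D 12.

A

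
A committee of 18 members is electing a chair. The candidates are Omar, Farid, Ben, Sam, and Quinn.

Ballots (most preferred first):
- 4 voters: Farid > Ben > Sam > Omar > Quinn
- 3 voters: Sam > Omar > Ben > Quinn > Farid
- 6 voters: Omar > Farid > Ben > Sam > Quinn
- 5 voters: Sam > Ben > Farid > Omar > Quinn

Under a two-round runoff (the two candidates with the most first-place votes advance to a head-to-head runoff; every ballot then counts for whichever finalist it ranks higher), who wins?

Round 1 first-place votes: Omar 6, Farid 4, Ben 0, Sam 8, Quinn 0. Sam and Omar advance.
Runoff: Sam is ranked above Omar on 12 ballots, Omar above Sam on 6.

Sam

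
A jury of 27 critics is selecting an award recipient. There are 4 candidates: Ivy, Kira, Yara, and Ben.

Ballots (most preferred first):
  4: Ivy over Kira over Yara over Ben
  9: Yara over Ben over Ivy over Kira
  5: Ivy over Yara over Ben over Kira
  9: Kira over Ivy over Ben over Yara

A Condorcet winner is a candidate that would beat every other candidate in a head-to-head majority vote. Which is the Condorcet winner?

Ivy vs Kira: 18–9
Ivy vs Yara: 18–9
Ivy vs Ben: 18–9
Ivy beats every other candidate.

Ivy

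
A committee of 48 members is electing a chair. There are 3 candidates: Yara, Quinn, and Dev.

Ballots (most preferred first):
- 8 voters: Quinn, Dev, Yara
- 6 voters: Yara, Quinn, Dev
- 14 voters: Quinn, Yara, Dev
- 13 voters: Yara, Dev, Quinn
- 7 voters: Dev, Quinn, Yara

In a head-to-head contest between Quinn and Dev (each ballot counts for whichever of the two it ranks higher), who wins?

Quinn

Quinn is ranked above Dev on 28 ballots; Dev above Quinn on 20.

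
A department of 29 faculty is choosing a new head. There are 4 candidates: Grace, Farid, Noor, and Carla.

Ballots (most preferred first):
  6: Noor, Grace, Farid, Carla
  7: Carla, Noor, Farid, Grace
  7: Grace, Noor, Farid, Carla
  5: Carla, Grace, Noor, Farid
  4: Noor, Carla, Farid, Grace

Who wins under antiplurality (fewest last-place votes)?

Noor

Last-place votes: Grace 11, Farid 5, Noor 0, Carla 13.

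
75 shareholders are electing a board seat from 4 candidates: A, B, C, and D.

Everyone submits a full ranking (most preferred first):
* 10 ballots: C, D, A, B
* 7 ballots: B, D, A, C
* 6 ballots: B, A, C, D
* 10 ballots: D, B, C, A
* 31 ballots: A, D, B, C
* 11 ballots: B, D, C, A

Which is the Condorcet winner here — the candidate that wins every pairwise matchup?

D vs A: 38–37
D vs B: 51–24
D vs C: 59–16
D beats every other candidate.

D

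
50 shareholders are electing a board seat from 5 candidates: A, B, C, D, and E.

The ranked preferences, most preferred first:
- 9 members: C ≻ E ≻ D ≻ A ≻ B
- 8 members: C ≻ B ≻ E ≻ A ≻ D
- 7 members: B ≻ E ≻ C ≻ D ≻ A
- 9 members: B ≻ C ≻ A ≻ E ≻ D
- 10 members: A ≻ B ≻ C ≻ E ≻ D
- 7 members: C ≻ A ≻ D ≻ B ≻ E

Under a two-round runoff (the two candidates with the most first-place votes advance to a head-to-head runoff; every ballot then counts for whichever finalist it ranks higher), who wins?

Round 1 first-place votes: A 10, B 16, C 24, D 0, E 0. C and B advance.
Runoff: C is ranked above B on 24 ballots, B above C on 26.

B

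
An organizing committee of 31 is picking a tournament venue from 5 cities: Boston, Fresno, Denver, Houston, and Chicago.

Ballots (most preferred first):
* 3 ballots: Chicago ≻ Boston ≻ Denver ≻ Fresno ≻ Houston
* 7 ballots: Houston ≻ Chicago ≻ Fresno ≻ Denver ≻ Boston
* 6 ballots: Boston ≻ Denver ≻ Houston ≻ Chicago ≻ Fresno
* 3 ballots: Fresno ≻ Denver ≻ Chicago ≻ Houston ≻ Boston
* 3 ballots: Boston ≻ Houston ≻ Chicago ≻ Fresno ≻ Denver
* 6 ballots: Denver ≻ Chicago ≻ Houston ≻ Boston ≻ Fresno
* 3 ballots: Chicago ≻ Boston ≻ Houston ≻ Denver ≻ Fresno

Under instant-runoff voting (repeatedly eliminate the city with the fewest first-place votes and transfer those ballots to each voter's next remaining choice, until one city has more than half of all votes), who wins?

Round 1: Boston 9, Fresno 3, Denver 6, Houston 7, Chicago 6. Fresno eliminated.
Round 2: Boston 9, Denver 9, Houston 7, Chicago 6. Chicago eliminated.
Round 3: Boston 15, Denver 9, Houston 7. Houston eliminated.
Round 4: Boston 15, Denver 16. Denver has a majority (≥16).

Denver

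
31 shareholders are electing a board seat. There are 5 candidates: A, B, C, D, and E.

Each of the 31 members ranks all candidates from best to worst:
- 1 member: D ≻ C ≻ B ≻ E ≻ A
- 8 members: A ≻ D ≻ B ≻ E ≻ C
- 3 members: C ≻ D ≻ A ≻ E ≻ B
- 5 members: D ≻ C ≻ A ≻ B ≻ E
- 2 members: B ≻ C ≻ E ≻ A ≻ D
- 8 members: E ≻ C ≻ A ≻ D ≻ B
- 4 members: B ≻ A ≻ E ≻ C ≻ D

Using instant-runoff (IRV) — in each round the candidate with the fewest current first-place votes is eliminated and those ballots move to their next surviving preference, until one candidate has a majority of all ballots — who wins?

Round 1: A 8, B 6, C 3, D 6, E 8. C eliminated.
Round 2: A 8, B 6, D 9, E 8. B eliminated.
Round 3: A 12, D 9, E 10. D eliminated.
Round 4: A 20, E 11. A has a majority (≥16).

A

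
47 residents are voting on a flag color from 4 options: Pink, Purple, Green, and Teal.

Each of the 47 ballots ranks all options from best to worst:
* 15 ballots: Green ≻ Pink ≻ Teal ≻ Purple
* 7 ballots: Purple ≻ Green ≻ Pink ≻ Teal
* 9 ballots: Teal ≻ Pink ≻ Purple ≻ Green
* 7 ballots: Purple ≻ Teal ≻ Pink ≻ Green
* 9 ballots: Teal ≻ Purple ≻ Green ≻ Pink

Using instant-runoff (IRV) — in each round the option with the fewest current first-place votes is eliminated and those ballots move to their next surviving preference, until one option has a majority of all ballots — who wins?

Teal

Round 1: Pink 0, Purple 14, Green 15, Teal 18. Pink eliminated.
Round 2: Purple 14, Green 15, Teal 18. Purple eliminated.
Round 3: Green 22, Teal 25. Teal has a majority (≥24).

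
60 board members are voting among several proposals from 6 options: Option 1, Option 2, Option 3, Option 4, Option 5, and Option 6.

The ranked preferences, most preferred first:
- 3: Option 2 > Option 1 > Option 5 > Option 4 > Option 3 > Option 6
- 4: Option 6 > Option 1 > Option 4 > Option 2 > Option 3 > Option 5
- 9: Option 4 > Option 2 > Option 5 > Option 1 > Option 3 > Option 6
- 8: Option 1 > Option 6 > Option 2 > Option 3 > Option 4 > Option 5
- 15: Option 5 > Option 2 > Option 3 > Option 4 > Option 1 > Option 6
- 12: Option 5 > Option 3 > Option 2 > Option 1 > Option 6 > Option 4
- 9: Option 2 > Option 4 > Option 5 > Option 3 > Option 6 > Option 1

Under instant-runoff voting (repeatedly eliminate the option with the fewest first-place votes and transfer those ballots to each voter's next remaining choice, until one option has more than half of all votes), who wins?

Round 1: Option 1 8, Option 2 12, Option 3 0, Option 4 9, Option 5 27, Option 6 4. Option 3 eliminated.
Round 2: Option 1 8, Option 2 12, Option 4 9, Option 5 27, Option 6 4. Option 6 eliminated.
Round 3: Option 1 12, Option 2 12, Option 4 9, Option 5 27. Option 4 eliminated.
Round 4: Option 1 12, Option 2 21, Option 5 27. Option 1 eliminated.
Round 5: Option 2 33, Option 5 27. Option 2 has a majority (≥31).

Option 2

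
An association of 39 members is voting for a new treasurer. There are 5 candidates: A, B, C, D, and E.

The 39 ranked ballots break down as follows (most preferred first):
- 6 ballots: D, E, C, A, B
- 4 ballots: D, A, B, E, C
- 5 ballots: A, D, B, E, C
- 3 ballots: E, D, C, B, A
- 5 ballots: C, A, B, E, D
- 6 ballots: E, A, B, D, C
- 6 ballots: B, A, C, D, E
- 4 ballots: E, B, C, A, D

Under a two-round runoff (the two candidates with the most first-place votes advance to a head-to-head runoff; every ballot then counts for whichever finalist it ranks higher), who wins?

Round 1 first-place votes: A 5, B 6, C 5, D 10, E 13. E and D advance.
Runoff: E is ranked above D on 18 ballots, D above E on 21.

D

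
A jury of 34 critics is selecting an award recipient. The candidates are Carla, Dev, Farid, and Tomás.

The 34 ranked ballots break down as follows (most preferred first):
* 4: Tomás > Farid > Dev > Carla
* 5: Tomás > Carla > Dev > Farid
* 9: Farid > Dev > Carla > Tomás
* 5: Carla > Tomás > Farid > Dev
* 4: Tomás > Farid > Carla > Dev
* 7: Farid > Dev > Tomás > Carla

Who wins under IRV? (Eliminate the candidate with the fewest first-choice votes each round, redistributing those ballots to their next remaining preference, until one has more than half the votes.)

Tomás

Round 1: Carla 5, Dev 0, Farid 16, Tomás 13. Dev eliminated.
Round 2: Carla 5, Farid 16, Tomás 13. Carla eliminated.
Round 3: Farid 16, Tomás 18. Tomás has a majority (≥18).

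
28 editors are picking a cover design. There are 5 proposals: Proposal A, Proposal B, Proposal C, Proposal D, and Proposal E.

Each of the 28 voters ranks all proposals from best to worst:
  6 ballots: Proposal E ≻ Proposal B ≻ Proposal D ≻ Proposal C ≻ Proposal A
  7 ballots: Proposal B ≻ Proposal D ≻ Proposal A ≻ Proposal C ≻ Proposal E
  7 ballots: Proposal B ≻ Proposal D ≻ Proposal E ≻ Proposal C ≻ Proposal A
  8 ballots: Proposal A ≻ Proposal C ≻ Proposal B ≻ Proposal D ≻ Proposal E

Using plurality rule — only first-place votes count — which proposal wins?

Proposal B

First-place votes: Proposal A 8, Proposal B 14, Proposal C 0, Proposal D 0, Proposal E 6.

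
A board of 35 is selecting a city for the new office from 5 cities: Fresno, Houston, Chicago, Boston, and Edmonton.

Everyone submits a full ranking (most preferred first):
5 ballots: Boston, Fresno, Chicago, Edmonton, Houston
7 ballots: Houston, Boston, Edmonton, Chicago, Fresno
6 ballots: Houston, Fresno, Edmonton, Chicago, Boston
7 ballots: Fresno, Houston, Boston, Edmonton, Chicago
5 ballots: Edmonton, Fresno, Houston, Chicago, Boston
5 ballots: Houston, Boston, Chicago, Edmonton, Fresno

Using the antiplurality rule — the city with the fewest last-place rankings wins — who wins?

Edmonton

Last-place votes: Fresno 12, Houston 5, Chicago 7, Boston 11, Edmonton 0.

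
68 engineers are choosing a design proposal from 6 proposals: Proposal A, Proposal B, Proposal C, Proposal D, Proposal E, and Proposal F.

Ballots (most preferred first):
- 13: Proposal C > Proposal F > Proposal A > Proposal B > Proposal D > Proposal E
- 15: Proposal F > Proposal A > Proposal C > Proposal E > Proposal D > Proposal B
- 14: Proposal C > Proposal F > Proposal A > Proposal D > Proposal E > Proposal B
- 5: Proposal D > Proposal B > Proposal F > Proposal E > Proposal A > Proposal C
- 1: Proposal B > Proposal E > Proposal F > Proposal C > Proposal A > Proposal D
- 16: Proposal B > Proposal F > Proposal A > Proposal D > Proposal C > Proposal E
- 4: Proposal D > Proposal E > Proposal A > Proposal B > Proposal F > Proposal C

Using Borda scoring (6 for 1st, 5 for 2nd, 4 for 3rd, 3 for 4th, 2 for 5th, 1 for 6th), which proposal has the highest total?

Proposal F

Proposal A: 13×4 + 15×5 + 14×4 + 5×2 + 1×2 + 16×4 + 4×4 = 275
Proposal B: 13×3 + 15×1 + 14×1 + 5×5 + 1×6 + 16×6 + 4×3 = 207
Proposal C: 13×6 + 15×4 + 14×6 + 5×1 + 1×3 + 16×2 + 4×1 = 266
Proposal D: 13×2 + 15×2 + 14×3 + 5×6 + 1×1 + 16×3 + 4×6 = 201
Proposal E: 13×1 + 15×3 + 14×2 + 5×3 + 1×5 + 16×1 + 4×5 = 142
Proposal F: 13×5 + 15×6 + 14×5 + 5×4 + 1×4 + 16×5 + 4×2 = 337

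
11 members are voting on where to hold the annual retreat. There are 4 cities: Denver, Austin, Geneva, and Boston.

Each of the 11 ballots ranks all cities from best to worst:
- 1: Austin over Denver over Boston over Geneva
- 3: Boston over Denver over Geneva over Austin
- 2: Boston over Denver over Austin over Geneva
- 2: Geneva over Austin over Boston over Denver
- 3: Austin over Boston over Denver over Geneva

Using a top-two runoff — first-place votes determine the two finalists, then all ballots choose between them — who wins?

Austin

Round 1 first-place votes: Denver 0, Austin 4, Geneva 2, Boston 5. Boston and Austin advance.
Runoff: Boston is ranked above Austin on 5 ballots, Austin above Boston on 6.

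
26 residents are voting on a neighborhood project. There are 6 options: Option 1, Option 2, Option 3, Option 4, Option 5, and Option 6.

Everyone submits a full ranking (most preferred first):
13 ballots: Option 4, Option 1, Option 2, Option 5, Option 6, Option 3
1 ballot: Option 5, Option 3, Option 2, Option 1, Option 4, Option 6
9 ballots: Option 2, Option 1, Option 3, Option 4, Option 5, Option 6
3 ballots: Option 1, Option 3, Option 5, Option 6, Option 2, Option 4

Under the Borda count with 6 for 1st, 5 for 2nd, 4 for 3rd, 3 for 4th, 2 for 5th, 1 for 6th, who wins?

Option 1

Option 1: 13×5 + 1×3 + 9×5 + 3×6 = 131
Option 2: 13×4 + 1×4 + 9×6 + 3×2 = 116
Option 3: 13×1 + 1×5 + 9×4 + 3×5 = 69
Option 4: 13×6 + 1×2 + 9×3 + 3×1 = 110
Option 5: 13×3 + 1×6 + 9×2 + 3×4 = 75
Option 6: 13×2 + 1×1 + 9×1 + 3×3 = 45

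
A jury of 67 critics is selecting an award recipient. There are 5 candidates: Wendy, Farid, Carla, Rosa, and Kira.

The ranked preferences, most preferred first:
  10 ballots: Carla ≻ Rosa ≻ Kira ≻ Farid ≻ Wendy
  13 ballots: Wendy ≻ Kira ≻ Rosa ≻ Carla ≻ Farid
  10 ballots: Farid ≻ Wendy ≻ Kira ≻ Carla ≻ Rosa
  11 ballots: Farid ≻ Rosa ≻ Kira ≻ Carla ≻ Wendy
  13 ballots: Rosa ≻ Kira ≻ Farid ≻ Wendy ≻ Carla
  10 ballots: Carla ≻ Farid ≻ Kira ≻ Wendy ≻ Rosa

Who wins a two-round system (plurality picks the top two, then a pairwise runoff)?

Round 1 first-place votes: Wendy 13, Farid 21, Carla 20, Rosa 13, Kira 0. Farid and Carla advance.
Runoff: Farid is ranked above Carla on 34 ballots, Carla above Farid on 33.

Farid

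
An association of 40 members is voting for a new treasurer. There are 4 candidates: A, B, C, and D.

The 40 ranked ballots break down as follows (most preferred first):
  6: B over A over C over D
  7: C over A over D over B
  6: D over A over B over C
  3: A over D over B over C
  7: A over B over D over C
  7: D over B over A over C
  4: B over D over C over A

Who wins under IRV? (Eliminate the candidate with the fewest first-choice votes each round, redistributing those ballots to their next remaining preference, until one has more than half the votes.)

A

Round 1: A 10, B 10, C 7, D 13. C eliminated.
Round 2: A 17, B 10, D 13. B eliminated.
Round 3: A 23, D 17. A has a majority (≥21).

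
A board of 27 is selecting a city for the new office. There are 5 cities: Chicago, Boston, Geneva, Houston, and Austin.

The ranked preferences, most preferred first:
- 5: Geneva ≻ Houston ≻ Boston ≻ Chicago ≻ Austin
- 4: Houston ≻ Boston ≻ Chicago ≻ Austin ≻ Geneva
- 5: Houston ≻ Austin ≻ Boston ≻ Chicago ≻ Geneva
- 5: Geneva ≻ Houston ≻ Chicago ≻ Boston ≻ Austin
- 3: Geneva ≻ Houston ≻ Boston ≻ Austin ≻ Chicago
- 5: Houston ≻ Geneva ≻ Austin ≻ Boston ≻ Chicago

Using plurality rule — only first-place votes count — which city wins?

Houston

First-place votes: Chicago 0, Boston 0, Geneva 13, Houston 14, Austin 0.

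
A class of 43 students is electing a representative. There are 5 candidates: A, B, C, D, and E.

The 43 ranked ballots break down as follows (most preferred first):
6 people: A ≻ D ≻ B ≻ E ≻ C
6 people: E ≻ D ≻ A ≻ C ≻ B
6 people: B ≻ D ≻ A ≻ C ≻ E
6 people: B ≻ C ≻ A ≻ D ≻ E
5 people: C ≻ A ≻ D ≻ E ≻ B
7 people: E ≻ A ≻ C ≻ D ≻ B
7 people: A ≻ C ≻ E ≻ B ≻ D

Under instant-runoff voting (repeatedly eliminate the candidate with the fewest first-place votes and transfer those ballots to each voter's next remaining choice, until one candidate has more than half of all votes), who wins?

A

Round 1: A 13, B 12, C 5, D 0, E 13. D eliminated.
Round 2: A 13, B 12, C 5, E 13. C eliminated.
Round 3: A 18, B 12, E 13. B eliminated.
Round 4: A 30, E 13. A has a majority (≥22).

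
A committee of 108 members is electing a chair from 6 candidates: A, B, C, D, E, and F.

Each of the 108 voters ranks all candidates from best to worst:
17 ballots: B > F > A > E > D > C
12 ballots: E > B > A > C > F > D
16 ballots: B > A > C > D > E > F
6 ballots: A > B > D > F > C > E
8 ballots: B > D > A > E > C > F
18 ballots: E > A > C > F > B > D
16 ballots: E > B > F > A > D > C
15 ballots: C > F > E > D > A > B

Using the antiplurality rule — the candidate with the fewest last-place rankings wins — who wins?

Last-place votes: A 0, B 15, C 33, D 30, E 6, F 24.

A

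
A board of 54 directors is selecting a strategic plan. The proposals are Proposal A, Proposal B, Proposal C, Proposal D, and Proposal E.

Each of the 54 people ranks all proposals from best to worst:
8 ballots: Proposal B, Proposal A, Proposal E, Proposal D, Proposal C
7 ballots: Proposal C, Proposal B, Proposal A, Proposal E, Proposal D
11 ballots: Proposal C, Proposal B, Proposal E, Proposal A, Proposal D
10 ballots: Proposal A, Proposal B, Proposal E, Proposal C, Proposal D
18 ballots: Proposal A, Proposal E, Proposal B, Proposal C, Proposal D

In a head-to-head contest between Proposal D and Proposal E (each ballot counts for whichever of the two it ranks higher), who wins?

Proposal E

Proposal D is ranked above Proposal E on 0 ballots; Proposal E above Proposal D on 54.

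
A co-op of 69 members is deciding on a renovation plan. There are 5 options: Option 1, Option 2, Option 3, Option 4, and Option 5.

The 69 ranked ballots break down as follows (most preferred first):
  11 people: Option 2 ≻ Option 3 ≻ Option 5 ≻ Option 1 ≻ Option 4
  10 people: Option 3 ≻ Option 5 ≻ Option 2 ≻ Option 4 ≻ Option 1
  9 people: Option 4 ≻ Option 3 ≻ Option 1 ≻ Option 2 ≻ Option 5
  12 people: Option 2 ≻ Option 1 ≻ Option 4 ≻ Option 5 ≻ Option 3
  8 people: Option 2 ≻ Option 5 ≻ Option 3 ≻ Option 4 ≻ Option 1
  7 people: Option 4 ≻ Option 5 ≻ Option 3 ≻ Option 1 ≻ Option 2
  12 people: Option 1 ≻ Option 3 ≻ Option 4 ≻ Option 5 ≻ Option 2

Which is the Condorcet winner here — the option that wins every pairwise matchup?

Option 3 vs Option 1: 45–24
Option 3 vs Option 2: 38–31
Option 3 vs Option 4: 41–28
Option 3 vs Option 5: 42–27
Option 3 beats every other option.

Option 3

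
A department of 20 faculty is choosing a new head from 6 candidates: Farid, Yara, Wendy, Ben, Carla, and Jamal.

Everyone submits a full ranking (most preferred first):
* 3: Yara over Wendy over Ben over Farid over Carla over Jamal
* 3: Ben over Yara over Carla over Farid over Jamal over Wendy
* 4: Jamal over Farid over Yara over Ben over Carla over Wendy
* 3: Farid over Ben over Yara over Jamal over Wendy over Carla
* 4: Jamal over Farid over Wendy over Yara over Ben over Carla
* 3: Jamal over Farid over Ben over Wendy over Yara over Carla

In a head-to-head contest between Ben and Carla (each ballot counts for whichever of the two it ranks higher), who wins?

Ben

Ben is ranked above Carla on 20 ballots; Carla above Ben on 0.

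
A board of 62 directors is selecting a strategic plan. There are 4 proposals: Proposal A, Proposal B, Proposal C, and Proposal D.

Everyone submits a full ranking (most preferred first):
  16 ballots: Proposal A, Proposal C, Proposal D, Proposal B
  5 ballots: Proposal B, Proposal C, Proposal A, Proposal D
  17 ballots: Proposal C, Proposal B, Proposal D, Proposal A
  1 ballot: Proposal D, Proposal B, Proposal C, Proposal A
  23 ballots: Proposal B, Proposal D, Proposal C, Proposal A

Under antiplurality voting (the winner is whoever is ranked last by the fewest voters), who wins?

Proposal C

Last-place votes: Proposal A 41, Proposal B 16, Proposal C 0, Proposal D 5.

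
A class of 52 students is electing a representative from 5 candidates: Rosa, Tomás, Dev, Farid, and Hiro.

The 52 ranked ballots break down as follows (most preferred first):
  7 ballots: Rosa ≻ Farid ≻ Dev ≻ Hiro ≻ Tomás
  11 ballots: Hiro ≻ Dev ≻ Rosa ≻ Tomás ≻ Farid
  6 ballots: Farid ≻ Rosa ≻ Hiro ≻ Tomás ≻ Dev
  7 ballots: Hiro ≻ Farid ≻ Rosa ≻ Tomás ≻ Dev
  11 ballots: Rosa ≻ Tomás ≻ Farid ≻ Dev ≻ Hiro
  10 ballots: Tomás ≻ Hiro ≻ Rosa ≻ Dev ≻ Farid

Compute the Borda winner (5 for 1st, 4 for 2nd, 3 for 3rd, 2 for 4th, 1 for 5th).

Rosa

Rosa: 7×5 + 11×3 + 6×4 + 7×3 + 11×5 + 10×3 = 198
Tomás: 7×1 + 11×2 + 6×2 + 7×2 + 11×4 + 10×5 = 149
Dev: 7×3 + 11×4 + 6×1 + 7×1 + 11×2 + 10×2 = 120
Farid: 7×4 + 11×1 + 6×5 + 7×4 + 11×3 + 10×1 = 140
Hiro: 7×2 + 11×5 + 6×3 + 7×5 + 11×1 + 10×4 = 173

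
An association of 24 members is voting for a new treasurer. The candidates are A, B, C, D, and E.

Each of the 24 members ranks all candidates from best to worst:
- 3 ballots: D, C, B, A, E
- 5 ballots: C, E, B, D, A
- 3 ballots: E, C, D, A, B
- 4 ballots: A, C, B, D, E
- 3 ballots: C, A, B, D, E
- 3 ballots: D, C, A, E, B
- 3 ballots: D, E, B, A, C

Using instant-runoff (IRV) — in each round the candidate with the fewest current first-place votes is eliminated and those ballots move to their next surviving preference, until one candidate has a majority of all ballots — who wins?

Round 1: A 4, B 0, C 8, D 9, E 3. B eliminated.
Round 2: A 4, C 8, D 9, E 3. E eliminated.
Round 3: A 4, C 11, D 9. A eliminated.
Round 4: C 15, D 9. C has a majority (≥13).

C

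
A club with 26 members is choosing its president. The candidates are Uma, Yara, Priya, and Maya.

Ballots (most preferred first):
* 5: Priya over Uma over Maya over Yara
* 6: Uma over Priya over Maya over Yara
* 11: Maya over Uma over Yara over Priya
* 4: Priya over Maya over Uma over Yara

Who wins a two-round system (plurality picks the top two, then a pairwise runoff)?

Priya

Round 1 first-place votes: Uma 6, Yara 0, Priya 9, Maya 11. Maya and Priya advance.
Runoff: Maya is ranked above Priya on 11 ballots, Priya above Maya on 15.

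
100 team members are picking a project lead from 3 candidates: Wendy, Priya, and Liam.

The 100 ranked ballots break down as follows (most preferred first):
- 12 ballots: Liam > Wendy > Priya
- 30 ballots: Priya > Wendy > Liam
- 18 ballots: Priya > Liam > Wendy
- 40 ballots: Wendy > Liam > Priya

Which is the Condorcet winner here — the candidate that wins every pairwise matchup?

Wendy vs Priya: 52–48
Wendy vs Liam: 70–30
Wendy beats every other candidate.

Wendy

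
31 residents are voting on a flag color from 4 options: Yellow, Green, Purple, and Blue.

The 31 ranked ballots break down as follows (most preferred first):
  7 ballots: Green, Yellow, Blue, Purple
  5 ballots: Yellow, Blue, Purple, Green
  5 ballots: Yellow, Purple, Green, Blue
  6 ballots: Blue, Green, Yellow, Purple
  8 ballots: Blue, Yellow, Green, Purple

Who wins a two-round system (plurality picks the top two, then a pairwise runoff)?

Round 1 first-place votes: Yellow 10, Green 7, Purple 0, Blue 14. Blue and Yellow advance.
Runoff: Blue is ranked above Yellow on 14 ballots, Yellow above Blue on 17.

Yellow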